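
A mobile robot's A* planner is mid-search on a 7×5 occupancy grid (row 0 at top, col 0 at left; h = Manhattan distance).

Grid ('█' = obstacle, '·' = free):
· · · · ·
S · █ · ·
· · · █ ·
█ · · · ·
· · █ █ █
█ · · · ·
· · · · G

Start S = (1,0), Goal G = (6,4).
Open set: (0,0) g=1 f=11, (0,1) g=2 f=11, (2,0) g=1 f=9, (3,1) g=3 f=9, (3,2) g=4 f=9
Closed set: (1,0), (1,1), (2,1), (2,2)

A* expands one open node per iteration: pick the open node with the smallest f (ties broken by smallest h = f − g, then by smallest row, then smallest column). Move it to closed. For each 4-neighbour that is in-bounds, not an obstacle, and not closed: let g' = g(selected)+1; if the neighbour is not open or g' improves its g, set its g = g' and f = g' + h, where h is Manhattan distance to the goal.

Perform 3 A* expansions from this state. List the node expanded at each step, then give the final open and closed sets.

order=[(3,2) → (3,3) → (3,4)]; open=[(0,0) g=1 f=11, (0,1) g=2 f=11, (2,0) g=1 f=9, (2,4) g=7 f=11, (3,1) g=3 f=9]; closed=[(1,0), (1,1), (2,1), (2,2), (3,2), (3,3), (3,4)]

step 1: expand (3,2) (f=9, h=5) → closed; open now [(0,0) g=1 f=11, (0,1) g=2 f=11, (2,0) g=1 f=9, (3,1) g=3 f=9, (3,3) g=5 f=9]
step 2: expand (3,3) (f=9, h=4) → closed; open now [(0,0) g=1 f=11, (0,1) g=2 f=11, (2,0) g=1 f=9, (3,1) g=3 f=9, (3,4) g=6 f=9]
step 3: expand (3,4) (f=9, h=3) → closed; open now [(0,0) g=1 f=11, (0,1) g=2 f=11, (2,0) g=1 f=9, (2,4) g=7 f=11, (3,1) g=3 f=9]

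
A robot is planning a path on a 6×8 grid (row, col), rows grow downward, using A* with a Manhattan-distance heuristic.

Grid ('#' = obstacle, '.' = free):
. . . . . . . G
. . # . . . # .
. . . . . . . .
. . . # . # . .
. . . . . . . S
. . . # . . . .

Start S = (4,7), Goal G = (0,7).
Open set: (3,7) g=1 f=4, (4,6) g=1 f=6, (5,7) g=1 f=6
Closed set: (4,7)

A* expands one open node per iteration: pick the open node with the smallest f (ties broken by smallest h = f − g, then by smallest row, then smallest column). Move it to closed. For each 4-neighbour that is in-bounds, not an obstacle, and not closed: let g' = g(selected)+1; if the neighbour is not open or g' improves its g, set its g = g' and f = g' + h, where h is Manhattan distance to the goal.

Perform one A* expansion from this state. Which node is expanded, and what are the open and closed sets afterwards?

expanded=(3,7); open=[(2,7) g=2 f=4, (3,6) g=2 f=6, (4,6) g=1 f=6, (5,7) g=1 f=6]; closed=[(3,7), (4,7)]

step 1: expand (3,7) (f=4, h=3) → closed; open now [(2,7) g=2 f=4, (3,6) g=2 f=6, (4,6) g=1 f=6, (5,7) g=1 f=6]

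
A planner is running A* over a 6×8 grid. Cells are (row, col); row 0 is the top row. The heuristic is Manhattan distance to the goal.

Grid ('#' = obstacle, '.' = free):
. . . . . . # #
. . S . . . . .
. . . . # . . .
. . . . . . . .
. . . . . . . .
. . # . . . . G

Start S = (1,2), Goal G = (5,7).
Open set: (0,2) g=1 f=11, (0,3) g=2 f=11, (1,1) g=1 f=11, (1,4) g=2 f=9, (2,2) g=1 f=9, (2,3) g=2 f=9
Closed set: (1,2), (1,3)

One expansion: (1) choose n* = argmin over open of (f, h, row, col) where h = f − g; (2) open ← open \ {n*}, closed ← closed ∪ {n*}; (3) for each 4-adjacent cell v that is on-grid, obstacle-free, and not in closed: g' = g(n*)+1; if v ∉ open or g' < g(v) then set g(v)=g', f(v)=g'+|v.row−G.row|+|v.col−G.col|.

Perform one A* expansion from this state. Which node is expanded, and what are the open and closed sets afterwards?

expanded=(1,4); open=[(0,2) g=1 f=11, (0,3) g=2 f=11, (0,4) g=3 f=11, (1,1) g=1 f=11, (1,5) g=3 f=9, (2,2) g=1 f=9, (2,3) g=2 f=9]; closed=[(1,2), (1,3), (1,4)]

step 1: expand (1,4) (f=9, h=7) → closed; open now [(0,2) g=1 f=11, (0,3) g=2 f=11, (0,4) g=3 f=11, (1,1) g=1 f=11, (1,5) g=3 f=9, (2,2) g=1 f=9, (2,3) g=2 f=9]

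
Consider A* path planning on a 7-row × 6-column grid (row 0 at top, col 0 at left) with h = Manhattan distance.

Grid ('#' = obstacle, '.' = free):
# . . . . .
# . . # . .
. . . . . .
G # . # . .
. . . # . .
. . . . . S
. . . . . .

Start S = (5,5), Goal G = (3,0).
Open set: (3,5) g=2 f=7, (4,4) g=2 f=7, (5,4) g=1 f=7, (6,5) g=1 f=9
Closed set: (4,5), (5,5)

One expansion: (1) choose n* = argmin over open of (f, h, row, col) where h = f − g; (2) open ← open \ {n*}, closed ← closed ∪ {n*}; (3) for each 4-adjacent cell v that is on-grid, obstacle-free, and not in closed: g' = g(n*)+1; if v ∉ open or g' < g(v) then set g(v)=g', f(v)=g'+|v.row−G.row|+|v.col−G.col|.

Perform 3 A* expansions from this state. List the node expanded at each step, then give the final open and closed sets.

order=[(3,5) → (3,4) → (4,4)]; open=[(2,4) g=4 f=9, (2,5) g=3 f=9, (5,4) g=1 f=7, (6,5) g=1 f=9]; closed=[(3,4), (3,5), (4,4), (4,5), (5,5)]

step 1: expand (3,5) (f=7, h=5) → closed; open now [(2,5) g=3 f=9, (3,4) g=3 f=7, (4,4) g=2 f=7, (5,4) g=1 f=7, (6,5) g=1 f=9]
step 2: expand (3,4) (f=7, h=4) → closed; open now [(2,4) g=4 f=9, (2,5) g=3 f=9, (4,4) g=2 f=7, (5,4) g=1 f=7, (6,5) g=1 f=9]
step 3: expand (4,4) (f=7, h=5) → closed; open now [(2,4) g=4 f=9, (2,5) g=3 f=9, (5,4) g=1 f=7, (6,5) g=1 f=9]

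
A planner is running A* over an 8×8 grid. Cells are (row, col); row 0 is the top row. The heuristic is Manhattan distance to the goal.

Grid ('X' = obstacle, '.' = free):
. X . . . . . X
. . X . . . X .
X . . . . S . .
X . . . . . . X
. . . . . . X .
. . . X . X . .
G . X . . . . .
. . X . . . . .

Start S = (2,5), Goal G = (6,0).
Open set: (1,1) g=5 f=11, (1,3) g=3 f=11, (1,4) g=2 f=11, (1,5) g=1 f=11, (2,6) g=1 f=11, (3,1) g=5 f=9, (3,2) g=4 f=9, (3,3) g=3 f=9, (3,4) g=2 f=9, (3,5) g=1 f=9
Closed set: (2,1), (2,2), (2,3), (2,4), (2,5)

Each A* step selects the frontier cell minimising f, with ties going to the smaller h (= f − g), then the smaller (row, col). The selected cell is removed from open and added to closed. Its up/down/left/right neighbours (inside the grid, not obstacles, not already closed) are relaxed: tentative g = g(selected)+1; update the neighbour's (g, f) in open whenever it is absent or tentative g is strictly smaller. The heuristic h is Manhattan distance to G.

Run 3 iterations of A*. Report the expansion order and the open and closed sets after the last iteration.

step 1: expand (3,1) (f=9, h=4) → closed; open now [(1,1) g=5 f=11, (1,3) g=3 f=11, (1,4) g=2 f=11, (1,5) g=1 f=11, (2,6) g=1 f=11, (3,2) g=4 f=9, (3,3) g=3 f=9, (3,4) g=2 f=9, (3,5) g=1 f=9, (4,1) g=6 f=9]
step 2: expand (4,1) (f=9, h=3) → closed; open now [(1,1) g=5 f=11, (1,3) g=3 f=11, (1,4) g=2 f=11, (1,5) g=1 f=11, (2,6) g=1 f=11, (3,2) g=4 f=9, (3,3) g=3 f=9, (3,4) g=2 f=9, (3,5) g=1 f=9, (4,0) g=7 f=9, (4,2) g=7 f=11, (5,1) g=7 f=9]
step 3: expand (4,0) (f=9, h=2) → closed; open now [(1,1) g=5 f=11, (1,3) g=3 f=11, (1,4) g=2 f=11, (1,5) g=1 f=11, (2,6) g=1 f=11, (3,2) g=4 f=9, (3,3) g=3 f=9, (3,4) g=2 f=9, (3,5) g=1 f=9, (4,2) g=7 f=11, (5,0) g=8 f=9, (5,1) g=7 f=9]

order=[(3,1) → (4,1) → (4,0)]; open=[(1,1) g=5 f=11, (1,3) g=3 f=11, (1,4) g=2 f=11, (1,5) g=1 f=11, (2,6) g=1 f=11, (3,2) g=4 f=9, (3,3) g=3 f=9, (3,4) g=2 f=9, (3,5) g=1 f=9, (4,2) g=7 f=11, (5,0) g=8 f=9, (5,1) g=7 f=9]; closed=[(2,1), (2,2), (2,3), (2,4), (2,5), (3,1), (4,0), (4,1)]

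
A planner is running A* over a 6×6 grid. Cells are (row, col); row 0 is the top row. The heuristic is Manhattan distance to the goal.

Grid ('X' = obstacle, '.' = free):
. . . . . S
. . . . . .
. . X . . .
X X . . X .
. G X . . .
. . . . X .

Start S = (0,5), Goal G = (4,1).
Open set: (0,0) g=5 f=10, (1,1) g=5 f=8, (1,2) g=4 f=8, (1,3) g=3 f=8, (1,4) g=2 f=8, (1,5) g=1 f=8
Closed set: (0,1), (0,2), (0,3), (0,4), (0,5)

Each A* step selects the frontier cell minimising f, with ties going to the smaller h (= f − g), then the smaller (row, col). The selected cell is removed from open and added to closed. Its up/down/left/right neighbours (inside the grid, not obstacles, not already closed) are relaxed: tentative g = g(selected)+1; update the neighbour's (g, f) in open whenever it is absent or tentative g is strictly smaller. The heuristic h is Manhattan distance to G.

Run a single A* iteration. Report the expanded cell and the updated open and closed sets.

expanded=(1,1); open=[(0,0) g=5 f=10, (1,0) g=6 f=10, (1,2) g=4 f=8, (1,3) g=3 f=8, (1,4) g=2 f=8, (1,5) g=1 f=8, (2,1) g=6 f=8]; closed=[(0,1), (0,2), (0,3), (0,4), (0,5), (1,1)]

step 1: expand (1,1) (f=8, h=3) → closed; open now [(0,0) g=5 f=10, (1,0) g=6 f=10, (1,2) g=4 f=8, (1,3) g=3 f=8, (1,4) g=2 f=8, (1,5) g=1 f=8, (2,1) g=6 f=8]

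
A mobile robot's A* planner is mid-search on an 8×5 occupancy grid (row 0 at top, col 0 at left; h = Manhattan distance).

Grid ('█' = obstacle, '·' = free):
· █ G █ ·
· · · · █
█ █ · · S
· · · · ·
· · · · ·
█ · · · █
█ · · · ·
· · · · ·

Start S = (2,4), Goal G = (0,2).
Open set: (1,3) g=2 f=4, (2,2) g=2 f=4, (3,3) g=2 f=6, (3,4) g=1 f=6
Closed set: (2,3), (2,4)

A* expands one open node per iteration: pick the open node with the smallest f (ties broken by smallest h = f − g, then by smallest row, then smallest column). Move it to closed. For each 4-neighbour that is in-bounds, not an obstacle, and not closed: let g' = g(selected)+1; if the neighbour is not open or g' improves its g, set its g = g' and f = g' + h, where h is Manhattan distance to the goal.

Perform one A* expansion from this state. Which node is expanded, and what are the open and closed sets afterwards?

step 1: expand (1,3) (f=4, h=2) → closed; open now [(1,2) g=3 f=4, (2,2) g=2 f=4, (3,3) g=2 f=6, (3,4) g=1 f=6]

expanded=(1,3); open=[(1,2) g=3 f=4, (2,2) g=2 f=4, (3,3) g=2 f=6, (3,4) g=1 f=6]; closed=[(1,3), (2,3), (2,4)]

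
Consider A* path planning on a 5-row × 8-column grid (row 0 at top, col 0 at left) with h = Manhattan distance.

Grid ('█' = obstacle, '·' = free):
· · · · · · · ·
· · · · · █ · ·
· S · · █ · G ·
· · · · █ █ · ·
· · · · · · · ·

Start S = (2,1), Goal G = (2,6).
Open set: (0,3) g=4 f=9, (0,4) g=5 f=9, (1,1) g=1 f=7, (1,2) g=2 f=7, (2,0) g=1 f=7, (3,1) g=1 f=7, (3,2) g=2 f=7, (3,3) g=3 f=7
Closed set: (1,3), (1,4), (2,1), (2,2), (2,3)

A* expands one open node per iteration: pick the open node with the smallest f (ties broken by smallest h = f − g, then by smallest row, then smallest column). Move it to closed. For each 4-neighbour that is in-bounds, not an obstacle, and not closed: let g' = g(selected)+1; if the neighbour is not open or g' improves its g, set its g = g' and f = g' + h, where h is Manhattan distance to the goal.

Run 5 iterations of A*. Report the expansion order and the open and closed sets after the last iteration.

step 1: expand (3,3) (f=7, h=4) → closed; open now [(0,3) g=4 f=9, (0,4) g=5 f=9, (1,1) g=1 f=7, (1,2) g=2 f=7, (2,0) g=1 f=7, (3,1) g=1 f=7, (3,2) g=2 f=7, (4,3) g=4 f=9]
step 2: expand (1,2) (f=7, h=5) → closed; open now [(0,2) g=3 f=9, (0,3) g=4 f=9, (0,4) g=5 f=9, (1,1) g=1 f=7, (2,0) g=1 f=7, (3,1) g=1 f=7, (3,2) g=2 f=7, (4,3) g=4 f=9]
step 3: expand (3,2) (f=7, h=5) → closed; open now [(0,2) g=3 f=9, (0,3) g=4 f=9, (0,4) g=5 f=9, (1,1) g=1 f=7, (2,0) g=1 f=7, (3,1) g=1 f=7, (4,2) g=3 f=9, (4,3) g=4 f=9]
step 4: expand (1,1) (f=7, h=6) → closed; open now [(0,1) g=2 f=9, (0,2) g=3 f=9, (0,3) g=4 f=9, (0,4) g=5 f=9, (1,0) g=2 f=9, (2,0) g=1 f=7, (3,1) g=1 f=7, (4,2) g=3 f=9, (4,3) g=4 f=9]
step 5: expand (2,0) (f=7, h=6) → closed; open now [(0,1) g=2 f=9, (0,2) g=3 f=9, (0,3) g=4 f=9, (0,4) g=5 f=9, (1,0) g=2 f=9, (3,0) g=2 f=9, (3,1) g=1 f=7, (4,2) g=3 f=9, (4,3) g=4 f=9]

order=[(3,3) → (1,2) → (3,2) → (1,1) → (2,0)]; open=[(0,1) g=2 f=9, (0,2) g=3 f=9, (0,3) g=4 f=9, (0,4) g=5 f=9, (1,0) g=2 f=9, (3,0) g=2 f=9, (3,1) g=1 f=7, (4,2) g=3 f=9, (4,3) g=4 f=9]; closed=[(1,1), (1,2), (1,3), (1,4), (2,0), (2,1), (2,2), (2,3), (3,2), (3,3)]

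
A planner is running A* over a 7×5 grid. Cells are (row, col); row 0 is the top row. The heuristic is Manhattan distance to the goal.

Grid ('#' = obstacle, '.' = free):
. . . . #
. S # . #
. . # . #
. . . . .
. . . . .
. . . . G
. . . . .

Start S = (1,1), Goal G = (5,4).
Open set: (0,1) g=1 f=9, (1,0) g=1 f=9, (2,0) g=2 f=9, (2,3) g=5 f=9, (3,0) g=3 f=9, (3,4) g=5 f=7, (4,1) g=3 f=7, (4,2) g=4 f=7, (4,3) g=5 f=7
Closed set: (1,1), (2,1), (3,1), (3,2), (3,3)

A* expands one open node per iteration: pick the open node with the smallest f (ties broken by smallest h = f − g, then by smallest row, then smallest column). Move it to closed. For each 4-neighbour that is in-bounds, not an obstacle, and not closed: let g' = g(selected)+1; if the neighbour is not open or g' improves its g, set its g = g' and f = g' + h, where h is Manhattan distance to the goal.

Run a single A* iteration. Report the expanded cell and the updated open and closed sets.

expanded=(3,4); open=[(0,1) g=1 f=9, (1,0) g=1 f=9, (2,0) g=2 f=9, (2,3) g=5 f=9, (3,0) g=3 f=9, (4,1) g=3 f=7, (4,2) g=4 f=7, (4,3) g=5 f=7, (4,4) g=6 f=7]; closed=[(1,1), (2,1), (3,1), (3,2), (3,3), (3,4)]

step 1: expand (3,4) (f=7, h=2) → closed; open now [(0,1) g=1 f=9, (1,0) g=1 f=9, (2,0) g=2 f=9, (2,3) g=5 f=9, (3,0) g=3 f=9, (4,1) g=3 f=7, (4,2) g=4 f=7, (4,3) g=5 f=7, (4,4) g=6 f=7]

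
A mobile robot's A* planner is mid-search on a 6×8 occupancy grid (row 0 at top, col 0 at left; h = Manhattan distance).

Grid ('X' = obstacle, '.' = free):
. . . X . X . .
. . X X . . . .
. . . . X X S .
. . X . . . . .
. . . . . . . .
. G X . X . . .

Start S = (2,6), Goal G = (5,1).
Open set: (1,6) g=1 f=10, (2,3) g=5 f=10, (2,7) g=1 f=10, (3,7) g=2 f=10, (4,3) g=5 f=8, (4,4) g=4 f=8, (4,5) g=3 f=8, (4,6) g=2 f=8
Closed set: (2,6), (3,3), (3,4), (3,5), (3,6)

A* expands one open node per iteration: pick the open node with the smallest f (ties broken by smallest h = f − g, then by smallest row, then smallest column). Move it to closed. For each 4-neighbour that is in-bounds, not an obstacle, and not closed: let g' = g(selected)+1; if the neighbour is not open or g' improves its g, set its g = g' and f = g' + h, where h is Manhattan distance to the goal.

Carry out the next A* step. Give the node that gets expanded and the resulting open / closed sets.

expanded=(4,3); open=[(1,6) g=1 f=10, (2,3) g=5 f=10, (2,7) g=1 f=10, (3,7) g=2 f=10, (4,2) g=6 f=8, (4,4) g=4 f=8, (4,5) g=3 f=8, (4,6) g=2 f=8, (5,3) g=6 f=8]; closed=[(2,6), (3,3), (3,4), (3,5), (3,6), (4,3)]

step 1: expand (4,3) (f=8, h=3) → closed; open now [(1,6) g=1 f=10, (2,3) g=5 f=10, (2,7) g=1 f=10, (3,7) g=2 f=10, (4,2) g=6 f=8, (4,4) g=4 f=8, (4,5) g=3 f=8, (4,6) g=2 f=8, (5,3) g=6 f=8]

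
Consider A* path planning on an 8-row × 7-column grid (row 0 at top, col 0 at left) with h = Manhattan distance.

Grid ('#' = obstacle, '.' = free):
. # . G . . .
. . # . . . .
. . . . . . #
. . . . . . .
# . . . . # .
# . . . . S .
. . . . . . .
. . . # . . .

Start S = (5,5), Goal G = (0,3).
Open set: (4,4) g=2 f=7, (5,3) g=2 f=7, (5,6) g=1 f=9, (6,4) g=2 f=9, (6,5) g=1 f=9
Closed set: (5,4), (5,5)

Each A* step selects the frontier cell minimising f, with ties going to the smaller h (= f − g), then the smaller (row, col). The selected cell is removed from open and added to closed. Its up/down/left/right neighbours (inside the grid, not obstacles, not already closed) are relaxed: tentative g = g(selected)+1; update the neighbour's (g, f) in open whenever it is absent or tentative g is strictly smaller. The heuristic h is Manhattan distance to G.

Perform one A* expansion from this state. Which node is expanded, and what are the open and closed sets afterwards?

step 1: expand (4,4) (f=7, h=5) → closed; open now [(3,4) g=3 f=7, (4,3) g=3 f=7, (5,3) g=2 f=7, (5,6) g=1 f=9, (6,4) g=2 f=9, (6,5) g=1 f=9]

expanded=(4,4); open=[(3,4) g=3 f=7, (4,3) g=3 f=7, (5,3) g=2 f=7, (5,6) g=1 f=9, (6,4) g=2 f=9, (6,5) g=1 f=9]; closed=[(4,4), (5,4), (5,5)]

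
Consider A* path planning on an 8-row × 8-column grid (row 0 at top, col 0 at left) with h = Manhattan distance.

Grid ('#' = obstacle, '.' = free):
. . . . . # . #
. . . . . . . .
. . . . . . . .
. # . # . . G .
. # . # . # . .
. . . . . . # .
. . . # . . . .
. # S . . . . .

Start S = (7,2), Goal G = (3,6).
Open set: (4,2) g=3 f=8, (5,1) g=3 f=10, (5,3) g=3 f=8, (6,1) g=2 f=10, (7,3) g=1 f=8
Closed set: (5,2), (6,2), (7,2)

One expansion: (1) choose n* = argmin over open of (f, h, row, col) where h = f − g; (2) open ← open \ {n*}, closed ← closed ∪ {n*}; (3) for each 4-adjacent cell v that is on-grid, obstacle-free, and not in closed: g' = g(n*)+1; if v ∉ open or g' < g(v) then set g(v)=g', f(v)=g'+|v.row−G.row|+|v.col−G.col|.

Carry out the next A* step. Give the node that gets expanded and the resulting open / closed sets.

expanded=(4,2); open=[(3,2) g=4 f=8, (5,1) g=3 f=10, (5,3) g=3 f=8, (6,1) g=2 f=10, (7,3) g=1 f=8]; closed=[(4,2), (5,2), (6,2), (7,2)]

step 1: expand (4,2) (f=8, h=5) → closed; open now [(3,2) g=4 f=8, (5,1) g=3 f=10, (5,3) g=3 f=8, (6,1) g=2 f=10, (7,3) g=1 f=8]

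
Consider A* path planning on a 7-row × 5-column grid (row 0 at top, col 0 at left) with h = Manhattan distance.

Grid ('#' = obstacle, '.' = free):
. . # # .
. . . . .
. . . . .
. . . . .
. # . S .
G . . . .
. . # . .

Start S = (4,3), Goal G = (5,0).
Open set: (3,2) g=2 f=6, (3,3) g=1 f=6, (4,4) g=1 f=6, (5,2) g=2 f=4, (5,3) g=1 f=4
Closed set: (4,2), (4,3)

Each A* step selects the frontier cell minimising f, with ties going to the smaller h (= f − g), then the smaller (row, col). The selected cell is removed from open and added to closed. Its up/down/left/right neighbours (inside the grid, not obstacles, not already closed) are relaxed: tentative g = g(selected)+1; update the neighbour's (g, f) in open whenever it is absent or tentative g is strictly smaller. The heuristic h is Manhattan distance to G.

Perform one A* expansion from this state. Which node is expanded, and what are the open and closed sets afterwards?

expanded=(5,2); open=[(3,2) g=2 f=6, (3,3) g=1 f=6, (4,4) g=1 f=6, (5,1) g=3 f=4, (5,3) g=1 f=4]; closed=[(4,2), (4,3), (5,2)]

step 1: expand (5,2) (f=4, h=2) → closed; open now [(3,2) g=2 f=6, (3,3) g=1 f=6, (4,4) g=1 f=6, (5,1) g=3 f=4, (5,3) g=1 f=4]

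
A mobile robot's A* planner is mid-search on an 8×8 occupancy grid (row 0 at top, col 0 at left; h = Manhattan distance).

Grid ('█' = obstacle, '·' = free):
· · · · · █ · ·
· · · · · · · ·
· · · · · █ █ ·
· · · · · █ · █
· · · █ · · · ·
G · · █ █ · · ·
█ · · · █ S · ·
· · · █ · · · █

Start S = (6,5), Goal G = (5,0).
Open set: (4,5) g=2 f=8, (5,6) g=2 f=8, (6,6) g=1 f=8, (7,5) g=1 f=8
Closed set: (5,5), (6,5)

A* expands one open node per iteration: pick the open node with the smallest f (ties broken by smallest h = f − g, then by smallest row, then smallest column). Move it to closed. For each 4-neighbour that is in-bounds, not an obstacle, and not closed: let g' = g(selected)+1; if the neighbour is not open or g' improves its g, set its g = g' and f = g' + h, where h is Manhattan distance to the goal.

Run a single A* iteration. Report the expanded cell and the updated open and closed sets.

step 1: expand (4,5) (f=8, h=6) → closed; open now [(4,4) g=3 f=8, (4,6) g=3 f=10, (5,6) g=2 f=8, (6,6) g=1 f=8, (7,5) g=1 f=8]

expanded=(4,5); open=[(4,4) g=3 f=8, (4,6) g=3 f=10, (5,6) g=2 f=8, (6,6) g=1 f=8, (7,5) g=1 f=8]; closed=[(4,5), (5,5), (6,5)]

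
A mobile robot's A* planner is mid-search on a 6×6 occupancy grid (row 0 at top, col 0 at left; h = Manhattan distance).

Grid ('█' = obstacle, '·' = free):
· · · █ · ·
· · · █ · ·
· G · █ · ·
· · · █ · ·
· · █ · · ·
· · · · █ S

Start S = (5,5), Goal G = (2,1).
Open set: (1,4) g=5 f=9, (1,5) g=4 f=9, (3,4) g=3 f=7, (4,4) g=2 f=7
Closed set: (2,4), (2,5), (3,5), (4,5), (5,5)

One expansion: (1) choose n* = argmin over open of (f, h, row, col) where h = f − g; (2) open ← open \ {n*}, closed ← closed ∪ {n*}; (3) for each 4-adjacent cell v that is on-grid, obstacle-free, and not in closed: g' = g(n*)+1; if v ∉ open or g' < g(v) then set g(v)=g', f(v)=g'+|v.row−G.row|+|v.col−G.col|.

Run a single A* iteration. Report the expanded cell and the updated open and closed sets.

step 1: expand (3,4) (f=7, h=4) → closed; open now [(1,4) g=5 f=9, (1,5) g=4 f=9, (4,4) g=2 f=7]

expanded=(3,4); open=[(1,4) g=5 f=9, (1,5) g=4 f=9, (4,4) g=2 f=7]; closed=[(2,4), (2,5), (3,4), (3,5), (4,5), (5,5)]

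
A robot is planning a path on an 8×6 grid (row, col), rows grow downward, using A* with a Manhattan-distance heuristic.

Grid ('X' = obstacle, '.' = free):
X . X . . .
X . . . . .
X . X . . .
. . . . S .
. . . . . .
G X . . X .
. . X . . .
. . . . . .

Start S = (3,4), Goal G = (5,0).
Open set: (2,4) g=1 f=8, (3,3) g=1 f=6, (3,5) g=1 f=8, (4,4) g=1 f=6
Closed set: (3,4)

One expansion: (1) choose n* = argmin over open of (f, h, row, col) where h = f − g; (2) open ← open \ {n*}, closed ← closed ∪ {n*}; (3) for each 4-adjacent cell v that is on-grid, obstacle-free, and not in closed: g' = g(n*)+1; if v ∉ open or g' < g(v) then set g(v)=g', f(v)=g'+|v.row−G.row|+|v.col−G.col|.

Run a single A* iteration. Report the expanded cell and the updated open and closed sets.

expanded=(3,3); open=[(2,3) g=2 f=8, (2,4) g=1 f=8, (3,2) g=2 f=6, (3,5) g=1 f=8, (4,3) g=2 f=6, (4,4) g=1 f=6]; closed=[(3,3), (3,4)]

step 1: expand (3,3) (f=6, h=5) → closed; open now [(2,3) g=2 f=8, (2,4) g=1 f=8, (3,2) g=2 f=6, (3,5) g=1 f=8, (4,3) g=2 f=6, (4,4) g=1 f=6]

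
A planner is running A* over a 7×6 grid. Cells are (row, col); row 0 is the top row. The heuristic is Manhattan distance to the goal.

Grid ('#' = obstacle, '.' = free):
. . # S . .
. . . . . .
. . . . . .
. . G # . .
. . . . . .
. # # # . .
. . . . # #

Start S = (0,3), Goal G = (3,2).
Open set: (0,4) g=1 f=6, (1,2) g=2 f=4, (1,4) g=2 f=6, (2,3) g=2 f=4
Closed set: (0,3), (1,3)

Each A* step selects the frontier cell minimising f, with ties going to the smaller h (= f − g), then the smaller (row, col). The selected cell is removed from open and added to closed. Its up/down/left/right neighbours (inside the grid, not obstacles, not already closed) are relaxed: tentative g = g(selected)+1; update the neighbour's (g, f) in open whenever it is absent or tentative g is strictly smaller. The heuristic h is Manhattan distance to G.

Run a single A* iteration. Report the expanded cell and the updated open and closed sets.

expanded=(1,2); open=[(0,4) g=1 f=6, (1,1) g=3 f=6, (1,4) g=2 f=6, (2,2) g=3 f=4, (2,3) g=2 f=4]; closed=[(0,3), (1,2), (1,3)]

step 1: expand (1,2) (f=4, h=2) → closed; open now [(0,4) g=1 f=6, (1,1) g=3 f=6, (1,4) g=2 f=6, (2,2) g=3 f=4, (2,3) g=2 f=4]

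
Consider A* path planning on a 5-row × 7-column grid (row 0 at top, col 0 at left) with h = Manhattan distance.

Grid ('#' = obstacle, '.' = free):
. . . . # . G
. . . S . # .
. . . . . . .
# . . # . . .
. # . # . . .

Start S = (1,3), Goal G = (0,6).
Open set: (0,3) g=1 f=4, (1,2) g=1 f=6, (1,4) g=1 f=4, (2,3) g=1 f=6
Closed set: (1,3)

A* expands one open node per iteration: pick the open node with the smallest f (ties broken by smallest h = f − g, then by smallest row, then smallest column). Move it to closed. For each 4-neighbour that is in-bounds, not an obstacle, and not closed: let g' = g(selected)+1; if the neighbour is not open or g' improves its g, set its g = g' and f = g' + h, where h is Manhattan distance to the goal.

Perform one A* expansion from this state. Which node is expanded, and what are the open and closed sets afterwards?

expanded=(0,3); open=[(0,2) g=2 f=6, (1,2) g=1 f=6, (1,4) g=1 f=4, (2,3) g=1 f=6]; closed=[(0,3), (1,3)]

step 1: expand (0,3) (f=4, h=3) → closed; open now [(0,2) g=2 f=6, (1,2) g=1 f=6, (1,4) g=1 f=4, (2,3) g=1 f=6]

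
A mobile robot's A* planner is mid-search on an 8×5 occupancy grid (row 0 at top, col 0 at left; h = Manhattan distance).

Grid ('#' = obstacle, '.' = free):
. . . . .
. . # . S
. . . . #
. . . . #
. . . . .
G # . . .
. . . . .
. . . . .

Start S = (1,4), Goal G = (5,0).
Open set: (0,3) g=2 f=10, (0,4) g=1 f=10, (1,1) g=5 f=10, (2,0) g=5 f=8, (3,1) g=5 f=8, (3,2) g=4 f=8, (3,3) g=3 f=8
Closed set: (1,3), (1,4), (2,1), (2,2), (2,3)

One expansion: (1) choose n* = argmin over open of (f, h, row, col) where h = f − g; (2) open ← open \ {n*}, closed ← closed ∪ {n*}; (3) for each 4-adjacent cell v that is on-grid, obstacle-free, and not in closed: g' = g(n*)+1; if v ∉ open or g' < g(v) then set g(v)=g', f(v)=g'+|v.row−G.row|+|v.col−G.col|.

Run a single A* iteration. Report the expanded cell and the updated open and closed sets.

expanded=(2,0); open=[(0,3) g=2 f=10, (0,4) g=1 f=10, (1,0) g=6 f=10, (1,1) g=5 f=10, (3,0) g=6 f=8, (3,1) g=5 f=8, (3,2) g=4 f=8, (3,3) g=3 f=8]; closed=[(1,3), (1,4), (2,0), (2,1), (2,2), (2,3)]

step 1: expand (2,0) (f=8, h=3) → closed; open now [(0,3) g=2 f=10, (0,4) g=1 f=10, (1,0) g=6 f=10, (1,1) g=5 f=10, (3,0) g=6 f=8, (3,1) g=5 f=8, (3,2) g=4 f=8, (3,3) g=3 f=8]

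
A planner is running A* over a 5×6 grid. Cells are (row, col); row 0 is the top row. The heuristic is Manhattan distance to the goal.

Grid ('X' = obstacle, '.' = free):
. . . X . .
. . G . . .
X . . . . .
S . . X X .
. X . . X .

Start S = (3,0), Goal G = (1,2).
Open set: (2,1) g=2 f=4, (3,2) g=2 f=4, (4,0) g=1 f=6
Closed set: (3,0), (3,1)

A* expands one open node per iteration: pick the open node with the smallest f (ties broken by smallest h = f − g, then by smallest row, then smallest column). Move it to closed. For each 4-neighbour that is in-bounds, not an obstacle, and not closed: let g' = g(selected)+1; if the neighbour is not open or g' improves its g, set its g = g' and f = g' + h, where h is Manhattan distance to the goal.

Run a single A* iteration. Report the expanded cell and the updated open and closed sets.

step 1: expand (2,1) (f=4, h=2) → closed; open now [(1,1) g=3 f=4, (2,2) g=3 f=4, (3,2) g=2 f=4, (4,0) g=1 f=6]

expanded=(2,1); open=[(1,1) g=3 f=4, (2,2) g=3 f=4, (3,2) g=2 f=4, (4,0) g=1 f=6]; closed=[(2,1), (3,0), (3,1)]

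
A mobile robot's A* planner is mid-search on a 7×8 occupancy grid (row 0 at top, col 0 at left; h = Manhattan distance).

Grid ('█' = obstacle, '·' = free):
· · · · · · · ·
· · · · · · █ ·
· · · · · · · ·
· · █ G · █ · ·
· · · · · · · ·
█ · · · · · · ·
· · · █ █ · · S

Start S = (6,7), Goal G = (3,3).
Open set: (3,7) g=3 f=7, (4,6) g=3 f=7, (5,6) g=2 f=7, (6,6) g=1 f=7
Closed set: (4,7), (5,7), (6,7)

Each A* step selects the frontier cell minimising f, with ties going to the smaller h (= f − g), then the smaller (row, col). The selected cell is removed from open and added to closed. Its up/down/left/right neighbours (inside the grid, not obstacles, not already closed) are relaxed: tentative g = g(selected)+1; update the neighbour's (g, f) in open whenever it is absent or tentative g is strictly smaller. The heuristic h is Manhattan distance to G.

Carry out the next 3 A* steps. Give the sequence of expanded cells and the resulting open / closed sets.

step 1: expand (3,7) (f=7, h=4) → closed; open now [(2,7) g=4 f=9, (3,6) g=4 f=7, (4,6) g=3 f=7, (5,6) g=2 f=7, (6,6) g=1 f=7]
step 2: expand (3,6) (f=7, h=3) → closed; open now [(2,6) g=5 f=9, (2,7) g=4 f=9, (4,6) g=3 f=7, (5,6) g=2 f=7, (6,6) g=1 f=7]
step 3: expand (4,6) (f=7, h=4) → closed; open now [(2,6) g=5 f=9, (2,7) g=4 f=9, (4,5) g=4 f=7, (5,6) g=2 f=7, (6,6) g=1 f=7]

order=[(3,7) → (3,6) → (4,6)]; open=[(2,6) g=5 f=9, (2,7) g=4 f=9, (4,5) g=4 f=7, (5,6) g=2 f=7, (6,6) g=1 f=7]; closed=[(3,6), (3,7), (4,6), (4,7), (5,7), (6,7)]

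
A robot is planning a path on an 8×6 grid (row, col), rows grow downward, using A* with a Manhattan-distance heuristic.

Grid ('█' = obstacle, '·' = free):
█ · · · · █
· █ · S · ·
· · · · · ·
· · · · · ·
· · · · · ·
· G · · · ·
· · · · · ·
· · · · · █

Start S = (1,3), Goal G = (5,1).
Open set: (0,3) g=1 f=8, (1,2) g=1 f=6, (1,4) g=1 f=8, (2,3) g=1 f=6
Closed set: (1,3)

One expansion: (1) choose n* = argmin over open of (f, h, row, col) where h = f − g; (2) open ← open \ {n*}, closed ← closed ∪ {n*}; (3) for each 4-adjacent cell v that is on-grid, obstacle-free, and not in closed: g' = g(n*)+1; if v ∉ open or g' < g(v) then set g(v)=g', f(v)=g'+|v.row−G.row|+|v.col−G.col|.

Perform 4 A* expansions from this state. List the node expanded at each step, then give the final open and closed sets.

step 1: expand (1,2) (f=6, h=5) → closed; open now [(0,2) g=2 f=8, (0,3) g=1 f=8, (1,4) g=1 f=8, (2,2) g=2 f=6, (2,3) g=1 f=6]
step 2: expand (2,2) (f=6, h=4) → closed; open now [(0,2) g=2 f=8, (0,3) g=1 f=8, (1,4) g=1 f=8, (2,1) g=3 f=6, (2,3) g=1 f=6, (3,2) g=3 f=6]
step 3: expand (2,1) (f=6, h=3) → closed; open now [(0,2) g=2 f=8, (0,3) g=1 f=8, (1,4) g=1 f=8, (2,0) g=4 f=8, (2,3) g=1 f=6, (3,1) g=4 f=6, (3,2) g=3 f=6]
step 4: expand (3,1) (f=6, h=2) → closed; open now [(0,2) g=2 f=8, (0,3) g=1 f=8, (1,4) g=1 f=8, (2,0) g=4 f=8, (2,3) g=1 f=6, (3,0) g=5 f=8, (3,2) g=3 f=6, (4,1) g=5 f=6]

order=[(1,2) → (2,2) → (2,1) → (3,1)]; open=[(0,2) g=2 f=8, (0,3) g=1 f=8, (1,4) g=1 f=8, (2,0) g=4 f=8, (2,3) g=1 f=6, (3,0) g=5 f=8, (3,2) g=3 f=6, (4,1) g=5 f=6]; closed=[(1,2), (1,3), (2,1), (2,2), (3,1)]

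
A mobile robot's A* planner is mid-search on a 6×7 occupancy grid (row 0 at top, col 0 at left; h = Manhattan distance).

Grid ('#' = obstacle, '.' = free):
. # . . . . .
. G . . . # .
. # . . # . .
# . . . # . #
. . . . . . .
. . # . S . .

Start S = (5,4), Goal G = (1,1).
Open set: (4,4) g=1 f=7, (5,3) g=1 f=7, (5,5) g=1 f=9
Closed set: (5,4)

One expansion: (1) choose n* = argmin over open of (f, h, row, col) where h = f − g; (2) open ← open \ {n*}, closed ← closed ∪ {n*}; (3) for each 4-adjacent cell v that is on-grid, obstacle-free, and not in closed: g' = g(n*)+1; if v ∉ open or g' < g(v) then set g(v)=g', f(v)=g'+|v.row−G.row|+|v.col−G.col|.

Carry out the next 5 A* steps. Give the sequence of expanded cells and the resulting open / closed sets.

order=[(4,4) → (4,3) → (3,3) → (2,3) → (1,3)]; open=[(0,3) g=6 f=9, (1,2) g=6 f=7, (1,4) g=6 f=9, (2,2) g=5 f=7, (3,2) g=4 f=7, (4,2) g=3 f=7, (4,5) g=2 f=9, (5,3) g=1 f=7, (5,5) g=1 f=9]; closed=[(1,3), (2,3), (3,3), (4,3), (4,4), (5,4)]

step 1: expand (4,4) (f=7, h=6) → closed; open now [(4,3) g=2 f=7, (4,5) g=2 f=9, (5,3) g=1 f=7, (5,5) g=1 f=9]
step 2: expand (4,3) (f=7, h=5) → closed; open now [(3,3) g=3 f=7, (4,2) g=3 f=7, (4,5) g=2 f=9, (5,3) g=1 f=7, (5,5) g=1 f=9]
step 3: expand (3,3) (f=7, h=4) → closed; open now [(2,3) g=4 f=7, (3,2) g=4 f=7, (4,2) g=3 f=7, (4,5) g=2 f=9, (5,3) g=1 f=7, (5,5) g=1 f=9]
step 4: expand (2,3) (f=7, h=3) → closed; open now [(1,3) g=5 f=7, (2,2) g=5 f=7, (3,2) g=4 f=7, (4,2) g=3 f=7, (4,5) g=2 f=9, (5,3) g=1 f=7, (5,5) g=1 f=9]
step 5: expand (1,3) (f=7, h=2) → closed; open now [(0,3) g=6 f=9, (1,2) g=6 f=7, (1,4) g=6 f=9, (2,2) g=5 f=7, (3,2) g=4 f=7, (4,2) g=3 f=7, (4,5) g=2 f=9, (5,3) g=1 f=7, (5,5) g=1 f=9]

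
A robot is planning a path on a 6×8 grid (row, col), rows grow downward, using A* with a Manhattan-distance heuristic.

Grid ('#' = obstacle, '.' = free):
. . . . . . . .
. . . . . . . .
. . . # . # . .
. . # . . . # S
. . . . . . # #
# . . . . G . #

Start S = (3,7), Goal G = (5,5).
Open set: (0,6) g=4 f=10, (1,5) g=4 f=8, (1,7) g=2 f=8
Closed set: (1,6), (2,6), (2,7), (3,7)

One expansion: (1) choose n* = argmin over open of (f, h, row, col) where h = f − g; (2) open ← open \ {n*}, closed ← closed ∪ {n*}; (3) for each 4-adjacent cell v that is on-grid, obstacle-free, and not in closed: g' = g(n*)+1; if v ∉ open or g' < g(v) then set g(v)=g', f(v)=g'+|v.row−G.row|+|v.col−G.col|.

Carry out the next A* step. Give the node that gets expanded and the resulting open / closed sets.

expanded=(1,5); open=[(0,5) g=5 f=10, (0,6) g=4 f=10, (1,4) g=5 f=10, (1,7) g=2 f=8]; closed=[(1,5), (1,6), (2,6), (2,7), (3,7)]

step 1: expand (1,5) (f=8, h=4) → closed; open now [(0,5) g=5 f=10, (0,6) g=4 f=10, (1,4) g=5 f=10, (1,7) g=2 f=8]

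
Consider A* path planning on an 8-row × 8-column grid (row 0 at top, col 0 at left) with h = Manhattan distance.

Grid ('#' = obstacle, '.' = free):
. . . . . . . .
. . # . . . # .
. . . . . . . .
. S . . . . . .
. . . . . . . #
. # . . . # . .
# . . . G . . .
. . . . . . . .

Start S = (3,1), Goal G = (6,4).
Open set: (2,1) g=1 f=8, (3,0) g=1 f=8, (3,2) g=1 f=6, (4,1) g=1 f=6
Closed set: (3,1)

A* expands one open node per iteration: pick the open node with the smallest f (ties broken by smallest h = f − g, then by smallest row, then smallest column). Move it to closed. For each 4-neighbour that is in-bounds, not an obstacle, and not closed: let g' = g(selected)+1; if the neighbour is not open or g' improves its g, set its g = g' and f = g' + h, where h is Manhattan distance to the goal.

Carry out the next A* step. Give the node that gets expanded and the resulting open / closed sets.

step 1: expand (3,2) (f=6, h=5) → closed; open now [(2,1) g=1 f=8, (2,2) g=2 f=8, (3,0) g=1 f=8, (3,3) g=2 f=6, (4,1) g=1 f=6, (4,2) g=2 f=6]

expanded=(3,2); open=[(2,1) g=1 f=8, (2,2) g=2 f=8, (3,0) g=1 f=8, (3,3) g=2 f=6, (4,1) g=1 f=6, (4,2) g=2 f=6]; closed=[(3,1), (3,2)]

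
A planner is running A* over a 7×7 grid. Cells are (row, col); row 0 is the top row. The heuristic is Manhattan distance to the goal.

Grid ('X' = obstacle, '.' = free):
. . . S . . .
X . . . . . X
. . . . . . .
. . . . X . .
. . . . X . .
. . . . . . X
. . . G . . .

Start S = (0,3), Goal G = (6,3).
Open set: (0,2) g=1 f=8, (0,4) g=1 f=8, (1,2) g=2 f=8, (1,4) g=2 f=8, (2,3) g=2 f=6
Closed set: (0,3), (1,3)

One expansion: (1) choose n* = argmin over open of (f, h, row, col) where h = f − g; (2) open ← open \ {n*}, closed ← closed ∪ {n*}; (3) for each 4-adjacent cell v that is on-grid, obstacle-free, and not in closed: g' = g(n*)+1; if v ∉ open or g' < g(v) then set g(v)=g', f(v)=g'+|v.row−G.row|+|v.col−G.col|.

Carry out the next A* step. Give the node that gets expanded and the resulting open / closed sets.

step 1: expand (2,3) (f=6, h=4) → closed; open now [(0,2) g=1 f=8, (0,4) g=1 f=8, (1,2) g=2 f=8, (1,4) g=2 f=8, (2,2) g=3 f=8, (2,4) g=3 f=8, (3,3) g=3 f=6]

expanded=(2,3); open=[(0,2) g=1 f=8, (0,4) g=1 f=8, (1,2) g=2 f=8, (1,4) g=2 f=8, (2,2) g=3 f=8, (2,4) g=3 f=8, (3,3) g=3 f=6]; closed=[(0,3), (1,3), (2,3)]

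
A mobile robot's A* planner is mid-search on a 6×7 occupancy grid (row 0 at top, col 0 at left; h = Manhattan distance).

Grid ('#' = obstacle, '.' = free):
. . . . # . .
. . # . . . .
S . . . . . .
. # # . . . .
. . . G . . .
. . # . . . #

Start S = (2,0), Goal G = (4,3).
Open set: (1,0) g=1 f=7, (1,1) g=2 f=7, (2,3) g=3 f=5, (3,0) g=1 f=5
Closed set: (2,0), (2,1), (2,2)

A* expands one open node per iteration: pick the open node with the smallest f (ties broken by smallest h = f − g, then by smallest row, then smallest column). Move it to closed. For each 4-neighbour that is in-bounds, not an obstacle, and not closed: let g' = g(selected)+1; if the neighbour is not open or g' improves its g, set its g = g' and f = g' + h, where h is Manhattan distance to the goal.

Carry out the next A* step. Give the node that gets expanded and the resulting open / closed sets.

step 1: expand (2,3) (f=5, h=2) → closed; open now [(1,0) g=1 f=7, (1,1) g=2 f=7, (1,3) g=4 f=7, (2,4) g=4 f=7, (3,0) g=1 f=5, (3,3) g=4 f=5]

expanded=(2,3); open=[(1,0) g=1 f=7, (1,1) g=2 f=7, (1,3) g=4 f=7, (2,4) g=4 f=7, (3,0) g=1 f=5, (3,3) g=4 f=5]; closed=[(2,0), (2,1), (2,2), (2,3)]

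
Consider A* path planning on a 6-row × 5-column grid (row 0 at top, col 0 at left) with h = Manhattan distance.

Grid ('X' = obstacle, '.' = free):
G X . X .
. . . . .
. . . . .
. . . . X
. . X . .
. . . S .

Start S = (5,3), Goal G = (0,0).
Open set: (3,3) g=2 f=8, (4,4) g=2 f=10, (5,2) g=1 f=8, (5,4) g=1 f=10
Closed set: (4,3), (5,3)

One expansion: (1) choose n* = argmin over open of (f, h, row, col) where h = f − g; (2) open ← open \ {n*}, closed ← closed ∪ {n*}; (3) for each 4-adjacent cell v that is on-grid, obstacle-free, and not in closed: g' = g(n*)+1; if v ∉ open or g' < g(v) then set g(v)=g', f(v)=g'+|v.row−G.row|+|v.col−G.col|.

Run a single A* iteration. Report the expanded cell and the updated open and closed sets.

expanded=(3,3); open=[(2,3) g=3 f=8, (3,2) g=3 f=8, (4,4) g=2 f=10, (5,2) g=1 f=8, (5,4) g=1 f=10]; closed=[(3,3), (4,3), (5,3)]

step 1: expand (3,3) (f=8, h=6) → closed; open now [(2,3) g=3 f=8, (3,2) g=3 f=8, (4,4) g=2 f=10, (5,2) g=1 f=8, (5,4) g=1 f=10]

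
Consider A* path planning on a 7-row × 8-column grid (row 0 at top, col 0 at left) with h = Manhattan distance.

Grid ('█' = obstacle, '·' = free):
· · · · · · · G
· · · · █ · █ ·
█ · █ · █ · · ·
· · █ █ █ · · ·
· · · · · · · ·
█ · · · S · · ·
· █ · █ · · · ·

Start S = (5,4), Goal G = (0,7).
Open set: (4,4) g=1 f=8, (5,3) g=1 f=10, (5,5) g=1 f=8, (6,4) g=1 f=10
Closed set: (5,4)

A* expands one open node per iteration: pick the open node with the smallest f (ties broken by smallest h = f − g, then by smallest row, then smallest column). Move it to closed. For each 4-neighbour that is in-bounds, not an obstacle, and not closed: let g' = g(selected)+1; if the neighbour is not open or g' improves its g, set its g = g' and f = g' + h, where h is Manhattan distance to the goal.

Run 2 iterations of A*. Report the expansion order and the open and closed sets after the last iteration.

step 1: expand (4,4) (f=8, h=7) → closed; open now [(4,3) g=2 f=10, (4,5) g=2 f=8, (5,3) g=1 f=10, (5,5) g=1 f=8, (6,4) g=1 f=10]
step 2: expand (4,5) (f=8, h=6) → closed; open now [(3,5) g=3 f=8, (4,3) g=2 f=10, (4,6) g=3 f=8, (5,3) g=1 f=10, (5,5) g=1 f=8, (6,4) g=1 f=10]

order=[(4,4) → (4,5)]; open=[(3,5) g=3 f=8, (4,3) g=2 f=10, (4,6) g=3 f=8, (5,3) g=1 f=10, (5,5) g=1 f=8, (6,4) g=1 f=10]; closed=[(4,4), (4,5), (5,4)]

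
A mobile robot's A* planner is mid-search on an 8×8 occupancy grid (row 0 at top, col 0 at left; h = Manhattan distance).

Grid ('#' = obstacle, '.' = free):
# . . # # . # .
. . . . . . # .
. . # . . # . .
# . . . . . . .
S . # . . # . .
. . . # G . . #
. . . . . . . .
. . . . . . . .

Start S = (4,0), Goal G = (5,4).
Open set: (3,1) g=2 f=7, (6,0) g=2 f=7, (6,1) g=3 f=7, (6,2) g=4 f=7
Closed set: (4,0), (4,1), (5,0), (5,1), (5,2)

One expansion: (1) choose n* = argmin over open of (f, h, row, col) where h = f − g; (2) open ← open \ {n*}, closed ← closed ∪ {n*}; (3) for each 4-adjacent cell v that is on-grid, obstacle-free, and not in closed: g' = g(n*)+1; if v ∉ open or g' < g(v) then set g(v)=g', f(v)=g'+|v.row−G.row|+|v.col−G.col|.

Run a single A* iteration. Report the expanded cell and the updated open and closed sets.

step 1: expand (6,2) (f=7, h=3) → closed; open now [(3,1) g=2 f=7, (6,0) g=2 f=7, (6,1) g=3 f=7, (6,3) g=5 f=7, (7,2) g=5 f=9]

expanded=(6,2); open=[(3,1) g=2 f=7, (6,0) g=2 f=7, (6,1) g=3 f=7, (6,3) g=5 f=7, (7,2) g=5 f=9]; closed=[(4,0), (4,1), (5,0), (5,1), (5,2), (6,2)]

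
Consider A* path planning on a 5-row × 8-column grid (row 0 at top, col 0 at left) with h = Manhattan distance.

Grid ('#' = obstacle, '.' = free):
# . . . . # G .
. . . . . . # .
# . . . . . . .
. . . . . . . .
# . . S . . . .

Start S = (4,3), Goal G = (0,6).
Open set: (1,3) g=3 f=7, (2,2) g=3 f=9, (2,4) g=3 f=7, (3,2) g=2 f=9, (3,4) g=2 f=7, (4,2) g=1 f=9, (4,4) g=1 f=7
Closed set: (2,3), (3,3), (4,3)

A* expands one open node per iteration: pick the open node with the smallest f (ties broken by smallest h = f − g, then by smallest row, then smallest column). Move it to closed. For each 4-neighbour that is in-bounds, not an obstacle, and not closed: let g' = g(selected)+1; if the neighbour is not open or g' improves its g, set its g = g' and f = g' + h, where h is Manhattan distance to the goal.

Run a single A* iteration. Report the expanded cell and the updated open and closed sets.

step 1: expand (1,3) (f=7, h=4) → closed; open now [(0,3) g=4 f=7, (1,2) g=4 f=9, (1,4) g=4 f=7, (2,2) g=3 f=9, (2,4) g=3 f=7, (3,2) g=2 f=9, (3,4) g=2 f=7, (4,2) g=1 f=9, (4,4) g=1 f=7]

expanded=(1,3); open=[(0,3) g=4 f=7, (1,2) g=4 f=9, (1,4) g=4 f=7, (2,2) g=3 f=9, (2,4) g=3 f=7, (3,2) g=2 f=9, (3,4) g=2 f=7, (4,2) g=1 f=9, (4,4) g=1 f=7]; closed=[(1,3), (2,3), (3,3), (4,3)]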